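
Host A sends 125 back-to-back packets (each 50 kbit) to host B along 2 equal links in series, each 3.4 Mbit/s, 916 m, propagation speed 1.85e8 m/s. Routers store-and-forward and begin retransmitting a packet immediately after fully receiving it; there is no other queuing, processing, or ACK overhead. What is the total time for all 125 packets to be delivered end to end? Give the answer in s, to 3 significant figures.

1.85 s

Per-hop transmission t_tx = L/R = 50000/3400000 = 0.0147059 s.
Per-hop propagation t_prop = 916/185000000 = 4.95135e-06 s.
Pipeline fill: first packet needs 2·t_tx to clear all hops; remaining 124 packets each add one t_tx.
Total = (2+125-1)·t_tx + 2·t_prop = 126·0.0147059 + 2·4.95135e-06 = 1.85 s.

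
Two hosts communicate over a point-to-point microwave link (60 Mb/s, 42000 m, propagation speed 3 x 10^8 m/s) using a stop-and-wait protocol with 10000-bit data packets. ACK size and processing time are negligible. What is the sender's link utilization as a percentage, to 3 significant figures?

t_tx = L/R = 10000/60000000 = 0.000166667 s.
t_prop = 42000/300000000 = 0.00014 s; RTT = 0.00028 s.
Cycle = t_tx + RTT = 0.000446667 s.
Utilization = t_tx / cycle = 0.000166667/0.000446667 = 37.3 %.

37.3 %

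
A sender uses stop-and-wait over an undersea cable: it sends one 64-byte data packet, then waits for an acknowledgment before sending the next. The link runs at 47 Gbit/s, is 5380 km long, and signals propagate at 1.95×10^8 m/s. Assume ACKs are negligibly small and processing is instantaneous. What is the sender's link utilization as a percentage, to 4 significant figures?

t_tx = L/R = 512/47000000000 = 1.08936e-08 s.
t_prop = 5380000/195000000 = 0.0275897 s; RTT = 0.0551795 s.
Cycle = t_tx + RTT = 0.0551795 s.
Utilization = t_tx / cycle = 1.08936e-08/0.0551795 = 0.00001974 %.

0.00001974 %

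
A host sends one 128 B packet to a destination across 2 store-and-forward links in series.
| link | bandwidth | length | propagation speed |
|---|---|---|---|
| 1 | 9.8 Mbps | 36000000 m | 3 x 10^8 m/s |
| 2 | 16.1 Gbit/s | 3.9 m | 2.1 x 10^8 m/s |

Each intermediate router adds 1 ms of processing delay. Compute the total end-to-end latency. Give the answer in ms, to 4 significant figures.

121.1 ms

L = 128 × 8 = 1024 bits.
Transmission delays (L/R per hop): 0.10449, 6.36025e-05 ms; sum = 0.104553 ms.
Propagation delays (d/s per hop): 120, 1.85714e-05 ms; sum = 120 ms.
Processing at 1 router(s): 1 × 1 ms = 1 ms.
End-to-end = 121.1 ms.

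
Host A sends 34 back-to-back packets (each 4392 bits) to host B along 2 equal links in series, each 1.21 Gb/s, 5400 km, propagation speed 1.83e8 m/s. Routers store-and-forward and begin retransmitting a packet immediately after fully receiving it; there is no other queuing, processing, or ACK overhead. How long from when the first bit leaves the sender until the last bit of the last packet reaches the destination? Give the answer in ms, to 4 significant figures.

59.14 ms

Per-hop transmission t_tx = L/R = 4392/1210000000 = 0.00362975 ms.
Per-hop propagation t_prop = 5400000/183000000 = 29.5082 ms.
Pipeline fill: first packet needs 2·t_tx to clear all hops; remaining 33 packets each add one t_tx.
Total = (2+34-1)·t_tx + 2·t_prop = 35·0.00362975 + 2·29.5082 = 59.14 ms.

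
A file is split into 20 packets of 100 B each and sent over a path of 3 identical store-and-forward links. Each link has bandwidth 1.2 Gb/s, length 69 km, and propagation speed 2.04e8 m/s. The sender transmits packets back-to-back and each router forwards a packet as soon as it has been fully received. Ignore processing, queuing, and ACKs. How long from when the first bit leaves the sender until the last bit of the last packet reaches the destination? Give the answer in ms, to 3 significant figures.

1.03 ms

Per-hop transmission t_tx = L/R = 800/1200000000 = 0.000666667 ms.
Per-hop propagation t_prop = 69000/204000000 = 0.338235 ms.
Pipeline fill: first packet needs 3·t_tx to clear all hops; remaining 19 packets each add one t_tx.
Total = (3+20-1)·t_tx + 3·t_prop = 22·0.000666667 + 3·0.338235 = 1.03 ms.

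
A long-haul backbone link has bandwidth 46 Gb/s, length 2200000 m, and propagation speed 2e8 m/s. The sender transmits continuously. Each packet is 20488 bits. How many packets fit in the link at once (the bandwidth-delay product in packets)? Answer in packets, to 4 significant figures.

24700 packets

Propagation delay = 2200000 / 200000000 = 0.011 s.
BDP = R × t_prop = 46000000000 × 0.011 = 506000000 bits.
In packets of 20488 bits: 24700 packets.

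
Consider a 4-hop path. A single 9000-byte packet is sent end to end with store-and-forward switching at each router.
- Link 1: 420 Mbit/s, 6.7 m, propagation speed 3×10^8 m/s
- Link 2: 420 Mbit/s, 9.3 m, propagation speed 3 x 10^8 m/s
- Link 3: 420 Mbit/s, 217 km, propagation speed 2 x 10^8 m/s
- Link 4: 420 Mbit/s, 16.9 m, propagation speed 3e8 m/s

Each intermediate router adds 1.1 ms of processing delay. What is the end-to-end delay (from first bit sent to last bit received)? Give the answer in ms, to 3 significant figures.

5.07 ms

L = 9000 × 8 = 72000 bits.
Transmission delay per hop = L/R = 72000/420000000 = 0.171429 ms; 4 hops → 0.685714 ms.
Propagation delays (d/s per hop): 2.23333e-05, 3.1e-05, 1.085, 5.63333e-05 ms; sum = 1.08511 ms.
Processing at 3 router(s): 3 × 1.1 ms = 3.3 ms.
End-to-end = 5.07 ms.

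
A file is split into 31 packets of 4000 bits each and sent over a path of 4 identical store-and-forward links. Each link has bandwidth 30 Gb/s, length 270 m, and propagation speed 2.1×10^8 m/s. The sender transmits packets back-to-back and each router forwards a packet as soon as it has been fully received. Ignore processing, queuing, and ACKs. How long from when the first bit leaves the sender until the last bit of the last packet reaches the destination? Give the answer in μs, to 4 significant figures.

Per-hop transmission t_tx = L/R = 4000/30000000000 = 0.133333 μs.
Per-hop propagation t_prop = 270/210000000 = 1.28571 μs.
Pipeline fill: first packet needs 4·t_tx to clear all hops; remaining 30 packets each add one t_tx.
Total = (4+31-1)·t_tx + 4·t_prop = 34·0.133333 + 4·1.28571 = 9.676 μs.

9.676 μs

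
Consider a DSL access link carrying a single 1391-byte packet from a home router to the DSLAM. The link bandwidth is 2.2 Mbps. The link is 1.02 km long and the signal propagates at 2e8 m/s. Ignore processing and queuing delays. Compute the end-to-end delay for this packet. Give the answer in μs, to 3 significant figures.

5060 μs

L = 1391 × 8 = 11128 bits.
Transmission delay = L/R = 11128 / 2200000 = 5058.18 μs.
Propagation delay = d/s = 1020 m / 200000000 m/s = 5.1 μs.
Total = 5060 μs.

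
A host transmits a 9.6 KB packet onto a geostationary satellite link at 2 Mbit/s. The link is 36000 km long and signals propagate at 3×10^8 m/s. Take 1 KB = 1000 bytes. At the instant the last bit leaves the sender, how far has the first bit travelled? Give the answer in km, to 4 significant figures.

11520 km

t_tx = L/R = 76800/2000000 = 0.0384 s.
Distance = s × t_tx = 300000000 × 0.0384 = 11520 km.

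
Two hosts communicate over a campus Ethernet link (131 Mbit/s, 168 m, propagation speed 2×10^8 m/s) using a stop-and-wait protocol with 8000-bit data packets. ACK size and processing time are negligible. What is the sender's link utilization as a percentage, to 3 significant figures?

97.3 %

t_tx = L/R = 8000/131000000 = 6.10687e-05 s.
t_prop = 168/200000000 = 8.4e-07 s; RTT = 1.68e-06 s.
Cycle = t_tx + RTT = 6.27487e-05 s.
Utilization = t_tx / cycle = 6.10687e-05/6.27487e-05 = 97.3 %.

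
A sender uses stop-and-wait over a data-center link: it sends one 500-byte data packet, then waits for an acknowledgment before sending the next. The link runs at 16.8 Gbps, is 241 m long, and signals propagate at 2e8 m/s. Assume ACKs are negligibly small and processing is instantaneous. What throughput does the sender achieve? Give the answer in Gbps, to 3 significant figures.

t_tx = L/R = 4000/16800000000 = 2.38095e-07 s.
t_prop = 241/200000000 = 1.205e-06 s; RTT = 2.41e-06 s.
Cycle = t_tx + RTT = 2.6481e-06 s.
Throughput = L / cycle = 4000 / 2.6481e-06 = 1.51 Gbps.

1.51 Gbps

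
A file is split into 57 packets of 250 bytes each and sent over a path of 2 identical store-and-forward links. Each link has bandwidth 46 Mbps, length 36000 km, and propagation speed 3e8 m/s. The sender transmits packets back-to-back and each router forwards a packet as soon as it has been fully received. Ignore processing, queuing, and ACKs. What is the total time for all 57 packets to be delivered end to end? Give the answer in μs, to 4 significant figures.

242500 μs

Per-hop transmission t_tx = L/R = 2000/46000000 = 43.4783 μs.
Per-hop propagation t_prop = 36000000/300000000 = 120000 μs.
Pipeline fill: first packet needs 2·t_tx to clear all hops; remaining 56 packets each add one t_tx.
Total = (2+57-1)·t_tx + 2·t_prop = 58·43.4783 + 2·120000 = 242500 μs.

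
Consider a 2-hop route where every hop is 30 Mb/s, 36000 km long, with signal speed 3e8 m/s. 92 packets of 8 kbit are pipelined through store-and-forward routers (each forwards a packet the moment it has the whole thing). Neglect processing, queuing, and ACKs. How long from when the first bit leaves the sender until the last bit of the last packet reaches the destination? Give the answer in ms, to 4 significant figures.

264.8 ms

Per-hop transmission t_tx = L/R = 8000/30000000 = 0.266667 ms.
Per-hop propagation t_prop = 36000000/300000000 = 120 ms.
Pipeline fill: first packet needs 2·t_tx to clear all hops; remaining 91 packets each add one t_tx.
Total = (2+92-1)·t_tx + 2·t_prop = 93·0.266667 + 2·120 = 264.8 ms.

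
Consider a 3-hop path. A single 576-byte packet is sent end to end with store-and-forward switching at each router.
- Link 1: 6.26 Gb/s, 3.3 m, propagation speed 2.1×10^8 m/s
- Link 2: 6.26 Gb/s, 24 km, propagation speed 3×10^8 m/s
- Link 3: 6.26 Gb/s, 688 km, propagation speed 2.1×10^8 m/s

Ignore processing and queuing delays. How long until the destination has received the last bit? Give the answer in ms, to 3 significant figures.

3.36 ms

L = 576 × 8 = 4608 bits.
Transmission delay per hop = L/R = 4608/6260000000 = 0.000736102 ms; 3 hops → 0.00220831 ms.
Propagation delays (d/s per hop): 1.57143e-05, 0.08, 3.27619 ms; sum = 3.35621 ms.
End-to-end = 3.36 ms.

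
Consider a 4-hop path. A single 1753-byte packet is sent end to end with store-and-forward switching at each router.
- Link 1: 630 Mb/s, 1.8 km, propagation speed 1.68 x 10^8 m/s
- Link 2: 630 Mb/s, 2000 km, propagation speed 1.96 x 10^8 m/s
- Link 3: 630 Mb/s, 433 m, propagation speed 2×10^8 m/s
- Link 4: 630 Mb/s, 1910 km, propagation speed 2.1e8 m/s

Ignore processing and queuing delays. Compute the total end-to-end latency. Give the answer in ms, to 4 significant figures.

L = 1753 × 8 = 14024 bits.
Transmission delay per hop = L/R = 14024/630000000 = 0.0222603 ms; 4 hops → 0.0890413 ms.
Propagation delays (d/s per hop): 0.0107143, 10.2041, 0.002165, 9.09524 ms; sum = 19.3122 ms.
End-to-end = 19.40 ms.

19.40 ms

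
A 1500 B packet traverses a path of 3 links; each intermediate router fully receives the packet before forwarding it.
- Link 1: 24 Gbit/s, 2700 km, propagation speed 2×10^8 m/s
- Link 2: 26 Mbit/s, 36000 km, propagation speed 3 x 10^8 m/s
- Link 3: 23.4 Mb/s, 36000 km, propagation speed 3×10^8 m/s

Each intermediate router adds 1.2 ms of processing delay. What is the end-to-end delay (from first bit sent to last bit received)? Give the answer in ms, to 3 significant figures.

257 ms

L = 1500 × 8 = 12000 bits.
Transmission delays (L/R per hop): 0.0005, 0.461538, 0.512821 ms; sum = 0.974859 ms.
Propagation delays (d/s per hop): 13.5, 120, 120 ms; sum = 253.5 ms.
Processing at 2 router(s): 2 × 1.2 ms = 2.4 ms.
End-to-end = 257 ms.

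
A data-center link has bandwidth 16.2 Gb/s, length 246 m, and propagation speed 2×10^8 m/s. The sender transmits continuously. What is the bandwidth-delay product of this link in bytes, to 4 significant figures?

2491 bytes

Propagation delay = 246 / 200000000 = 1.23e-06 s.
BDP = R × t_prop = 16200000000 × 1.23e-06 = 19926 bits.
In bytes: 19926/8 = 2491 bytes.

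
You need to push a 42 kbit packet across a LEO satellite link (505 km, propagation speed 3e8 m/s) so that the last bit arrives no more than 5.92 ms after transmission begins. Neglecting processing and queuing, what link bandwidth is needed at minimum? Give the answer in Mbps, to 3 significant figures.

Propagation delay = 505000 / 300000000 = 1.68333 ms.
Transmission budget = 5.92 − 1.68333 = 4.23667 ms.
R ≥ L / t_tx = 42000 bits / 0.00423667 s = 9.91 Mbps.

9.91 Mbps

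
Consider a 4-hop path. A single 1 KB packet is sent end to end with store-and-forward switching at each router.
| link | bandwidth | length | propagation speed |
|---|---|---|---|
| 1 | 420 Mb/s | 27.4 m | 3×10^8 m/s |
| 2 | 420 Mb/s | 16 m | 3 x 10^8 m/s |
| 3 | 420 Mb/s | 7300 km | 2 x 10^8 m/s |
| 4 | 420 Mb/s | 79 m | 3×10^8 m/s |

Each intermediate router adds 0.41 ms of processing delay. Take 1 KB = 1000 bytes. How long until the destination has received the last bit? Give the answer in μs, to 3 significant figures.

L = 8000 bits.
Transmission delay per hop = L/R = 8000/420000000 = 19.0476 μs; 4 hops → 76.1905 μs.
Propagation delays (d/s per hop): 0.0913333, 0.0533333, 36500, 0.263333 μs; sum = 36500.4 μs.
Processing at 3 router(s): 3 × 0.41 ms = 1230 μs.
End-to-end = 37800 μs.

37800 μs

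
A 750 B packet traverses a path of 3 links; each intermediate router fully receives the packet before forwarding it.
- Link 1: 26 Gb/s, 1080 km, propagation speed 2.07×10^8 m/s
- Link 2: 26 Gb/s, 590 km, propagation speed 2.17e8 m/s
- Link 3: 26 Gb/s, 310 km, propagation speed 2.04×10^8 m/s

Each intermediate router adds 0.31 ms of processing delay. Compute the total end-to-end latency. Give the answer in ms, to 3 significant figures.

10.1 ms

L = 750 × 8 = 6000 bits.
Transmission delay per hop = L/R = 6000/26000000000 = 0.000230769 ms; 3 hops → 0.000692308 ms.
Propagation delays (d/s per hop): 5.21739, 2.71889, 1.51961 ms; sum = 9.45589 ms.
Processing at 2 router(s): 2 × 0.31 ms = 0.62 ms.
End-to-end = 10.1 ms.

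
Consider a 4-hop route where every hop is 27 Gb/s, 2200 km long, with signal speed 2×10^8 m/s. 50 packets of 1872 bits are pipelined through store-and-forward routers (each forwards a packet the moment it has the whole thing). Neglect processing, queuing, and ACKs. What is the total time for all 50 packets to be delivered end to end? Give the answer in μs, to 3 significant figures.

Per-hop transmission t_tx = L/R = 1872/27000000000 = 0.0693333 μs.
Per-hop propagation t_prop = 2200000/200000000 = 11000 μs.
Pipeline fill: first packet needs 4·t_tx to clear all hops; remaining 49 packets each add one t_tx.
Total = (4+50-1)·t_tx + 4·t_prop = 53·0.0693333 + 4·11000 = 44000 μs.

44000 μs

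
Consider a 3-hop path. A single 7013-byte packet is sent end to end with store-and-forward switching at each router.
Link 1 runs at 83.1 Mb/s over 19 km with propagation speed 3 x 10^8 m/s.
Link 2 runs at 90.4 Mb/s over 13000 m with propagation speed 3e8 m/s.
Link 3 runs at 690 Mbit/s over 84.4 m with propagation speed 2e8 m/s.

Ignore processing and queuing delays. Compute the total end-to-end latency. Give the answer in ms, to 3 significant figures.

1.48 ms

L = 7013 × 8 = 56104 bits.
Transmission delays (L/R per hop): 0.675138, 0.620619, 0.0813101 ms; sum = 1.37707 ms.
Propagation delays (d/s per hop): 0.0633333, 0.0433333, 0.000422 ms; sum = 0.107089 ms.
End-to-end = 1.48 ms.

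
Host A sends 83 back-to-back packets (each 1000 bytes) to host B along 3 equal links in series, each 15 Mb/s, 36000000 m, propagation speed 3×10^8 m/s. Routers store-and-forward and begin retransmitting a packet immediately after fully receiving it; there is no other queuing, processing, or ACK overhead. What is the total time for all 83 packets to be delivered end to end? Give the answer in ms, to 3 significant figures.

Per-hop transmission t_tx = L/R = 8000/15000000 = 0.533333 ms.
Per-hop propagation t_prop = 36000000/300000000 = 120 ms.
Pipeline fill: first packet needs 3·t_tx to clear all hops; remaining 82 packets each add one t_tx.
Total = (3+83-1)·t_tx + 3·t_prop = 85·0.533333 + 3·120 = 405 ms.

405 ms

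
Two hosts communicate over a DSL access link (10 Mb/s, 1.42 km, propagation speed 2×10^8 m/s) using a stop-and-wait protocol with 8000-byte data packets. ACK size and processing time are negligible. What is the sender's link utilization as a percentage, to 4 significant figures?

99.78 %

t_tx = L/R = 64000/10000000 = 0.0064 s.
t_prop = 1420/200000000 = 7.1e-06 s; RTT = 1.42e-05 s.
Cycle = t_tx + RTT = 0.0064142 s.
Utilization = t_tx / cycle = 0.0064/0.0064142 = 99.78 %.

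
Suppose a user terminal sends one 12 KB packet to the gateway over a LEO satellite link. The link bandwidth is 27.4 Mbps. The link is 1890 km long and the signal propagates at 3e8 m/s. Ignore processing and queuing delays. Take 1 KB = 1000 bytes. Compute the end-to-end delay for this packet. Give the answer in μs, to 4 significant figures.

L = 96000 bits.
Transmission delay = L/R = 96000 / 27400000 = 3503.65 μs.
Propagation delay = d/s = 1890000 m / 300000000 m/s = 6300 μs.
Total = 9804 μs.

9804 μs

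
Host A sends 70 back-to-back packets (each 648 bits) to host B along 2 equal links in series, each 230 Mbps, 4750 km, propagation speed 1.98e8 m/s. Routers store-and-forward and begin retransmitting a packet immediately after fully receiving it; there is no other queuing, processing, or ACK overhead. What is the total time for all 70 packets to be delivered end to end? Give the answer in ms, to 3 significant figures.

48.2 ms

Per-hop transmission t_tx = L/R = 648/230000000 = 0.00281739 ms.
Per-hop propagation t_prop = 4750000/198000000 = 23.9899 ms.
Pipeline fill: first packet needs 2·t_tx to clear all hops; remaining 69 packets each add one t_tx.
Total = (2+70-1)·t_tx + 2·t_prop = 71·0.00281739 + 2·23.9899 = 48.2 ms.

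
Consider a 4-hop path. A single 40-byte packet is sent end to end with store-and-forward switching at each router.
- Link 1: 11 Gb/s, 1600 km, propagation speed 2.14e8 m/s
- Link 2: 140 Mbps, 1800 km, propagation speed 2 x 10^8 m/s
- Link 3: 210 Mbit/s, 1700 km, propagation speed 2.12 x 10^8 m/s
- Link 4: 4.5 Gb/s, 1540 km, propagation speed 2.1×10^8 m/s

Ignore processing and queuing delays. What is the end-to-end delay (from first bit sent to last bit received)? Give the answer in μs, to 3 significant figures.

L = 40 × 8 = 320 bits.
Transmission delays (L/R per hop): 0.0290909, 2.28571, 1.52381, 0.0711111 μs; sum = 3.90973 μs.
Propagation delays (d/s per hop): 7476.64, 9000, 8018.87, 7333.33 μs; sum = 31828.8 μs.
End-to-end = 31800 μs.

31800 μs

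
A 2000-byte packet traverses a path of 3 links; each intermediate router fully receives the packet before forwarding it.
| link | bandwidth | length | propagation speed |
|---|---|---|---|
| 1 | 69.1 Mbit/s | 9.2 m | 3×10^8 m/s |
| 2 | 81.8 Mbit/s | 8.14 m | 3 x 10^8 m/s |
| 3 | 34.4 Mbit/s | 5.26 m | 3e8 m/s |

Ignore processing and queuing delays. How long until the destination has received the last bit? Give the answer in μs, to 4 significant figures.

892.3 μs

L = 2000 × 8 = 16000 bits.
Transmission delays (L/R per hop): 231.548, 195.599, 465.116 μs; sum = 892.264 μs.
Propagation delays (d/s per hop): 0.0306667, 0.0271333, 0.0175333 μs; sum = 0.0753333 μs.
End-to-end = 892.3 μs.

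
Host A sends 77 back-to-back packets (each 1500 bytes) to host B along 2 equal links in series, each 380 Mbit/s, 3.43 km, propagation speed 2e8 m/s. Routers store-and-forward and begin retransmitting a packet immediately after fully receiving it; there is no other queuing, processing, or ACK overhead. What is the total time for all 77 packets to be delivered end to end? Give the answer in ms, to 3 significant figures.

2.50 ms

Per-hop transmission t_tx = L/R = 12000/380000000 = 0.0315789 ms.
Per-hop propagation t_prop = 3430/200000000 = 0.01715 ms.
Pipeline fill: first packet needs 2·t_tx to clear all hops; remaining 76 packets each add one t_tx.
Total = (2+77-1)·t_tx + 2·t_prop = 78·0.0315789 + 2·0.01715 = 2.50 ms.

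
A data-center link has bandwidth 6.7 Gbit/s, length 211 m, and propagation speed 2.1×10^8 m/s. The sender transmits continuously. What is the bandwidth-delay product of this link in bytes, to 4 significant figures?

Propagation delay = 211 / 210000000 = 1.00476e-06 s.
BDP = R × t_prop = 6700000000 × 1.00476e-06 = 6731.9 bits.
In bytes: 6731.9/8 = 841.5 bytes.

841.5 bytes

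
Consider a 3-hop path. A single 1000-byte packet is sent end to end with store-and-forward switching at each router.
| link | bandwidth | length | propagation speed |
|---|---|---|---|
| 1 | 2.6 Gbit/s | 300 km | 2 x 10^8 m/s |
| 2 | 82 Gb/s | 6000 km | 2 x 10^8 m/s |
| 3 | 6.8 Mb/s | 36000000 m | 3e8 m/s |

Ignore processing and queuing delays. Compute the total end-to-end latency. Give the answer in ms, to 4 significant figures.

L = 1000 × 8 = 8000 bits.
Transmission delays (L/R per hop): 0.00307692, 9.7561e-05, 1.17647 ms; sum = 1.17965 ms.
Propagation delays (d/s per hop): 1.5, 30, 120 ms; sum = 151.5 ms.
End-to-end = 152.7 ms.

152.7 ms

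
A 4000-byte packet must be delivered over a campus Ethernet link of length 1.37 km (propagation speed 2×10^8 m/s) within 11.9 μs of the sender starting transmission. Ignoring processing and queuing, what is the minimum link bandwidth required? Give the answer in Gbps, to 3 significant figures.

L = 32000 bits.
Propagation delay = 1370 / 200000000 = 6.85 μs.
Transmission budget = 11.9 − 6.85 = 5.05 μs.
R ≥ L / t_tx = 32000 bits / 5.05e-06 s = 6.34 Gbps.

6.34 Gbps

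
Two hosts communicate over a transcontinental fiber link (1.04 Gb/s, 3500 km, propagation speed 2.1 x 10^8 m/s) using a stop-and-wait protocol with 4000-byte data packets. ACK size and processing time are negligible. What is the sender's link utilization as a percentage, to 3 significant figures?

t_tx = L/R = 32000/1040000000 = 3.07692e-05 s.
t_prop = 3500000/210000000 = 0.0166667 s; RTT = 0.0333333 s.
Cycle = t_tx + RTT = 0.0333641 s.
Utilization = t_tx / cycle = 3.07692e-05/0.0333641 = 0.0922 %.

0.0922 %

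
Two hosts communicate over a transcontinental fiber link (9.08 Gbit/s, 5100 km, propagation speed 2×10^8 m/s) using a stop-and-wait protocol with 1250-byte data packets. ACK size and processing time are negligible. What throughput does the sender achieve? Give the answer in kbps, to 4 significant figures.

196.1 kbps

t_tx = L/R = 10000/9080000000 = 1.10132e-06 s.
t_prop = 5100000/200000000 = 0.0255 s; RTT = 0.051 s.
Cycle = t_tx + RTT = 0.0510011 s.
Throughput = L / cycle = 10000 / 0.0510011 = 196.1 kbps.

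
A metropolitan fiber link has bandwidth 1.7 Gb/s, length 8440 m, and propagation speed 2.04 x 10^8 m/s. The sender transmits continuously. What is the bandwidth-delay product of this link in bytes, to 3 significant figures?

Propagation delay = 8440 / 204000000 = 4.13725e-05 s.
BDP = R × t_prop = 1700000000 × 4.13725e-05 = 70333.3 bits.
In bytes: 70333.3/8 = 8790 bytes.

8790 bytes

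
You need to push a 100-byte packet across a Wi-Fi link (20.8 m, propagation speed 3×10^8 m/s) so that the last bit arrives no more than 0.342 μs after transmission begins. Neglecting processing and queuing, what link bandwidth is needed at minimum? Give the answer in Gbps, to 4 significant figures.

L = 800 bits.
Propagation delay = 20.8 / 300000000 = 0.0693333 μs.
Transmission budget = 0.342 − 0.0693333 = 0.272667 μs.
R ≥ L / t_tx = 800 bits / 2.72667e-07 s = 2.934 Gbps.

2.934 Gbps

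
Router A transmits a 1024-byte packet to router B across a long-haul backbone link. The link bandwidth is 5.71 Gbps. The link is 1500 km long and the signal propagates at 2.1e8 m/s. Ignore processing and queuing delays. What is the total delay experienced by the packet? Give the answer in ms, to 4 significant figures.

7.144 ms

L = 1024 × 8 = 8192 bits.
Transmission delay = L/R = 8192 / 5710000000 = 0.00143468 ms.
Propagation delay = d/s = 1500000 m / 210000000 m/s = 7.14286 ms.
Total = 7.144 ms.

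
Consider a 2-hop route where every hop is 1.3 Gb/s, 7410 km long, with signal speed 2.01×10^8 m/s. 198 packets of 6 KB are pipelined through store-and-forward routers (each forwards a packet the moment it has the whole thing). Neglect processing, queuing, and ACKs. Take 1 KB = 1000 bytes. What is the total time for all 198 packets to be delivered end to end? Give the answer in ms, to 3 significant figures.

81.1 ms

Per-hop transmission t_tx = L/R = 48000/1300000000 = 0.0369231 ms.
Per-hop propagation t_prop = 7410000/2.01e+08 = 36.8657 ms.
Pipeline fill: first packet needs 2·t_tx to clear all hops; remaining 197 packets each add one t_tx.
Total = (2+198-1)·t_tx + 2·t_prop = 199·0.0369231 + 2·36.8657 = 81.1 ms.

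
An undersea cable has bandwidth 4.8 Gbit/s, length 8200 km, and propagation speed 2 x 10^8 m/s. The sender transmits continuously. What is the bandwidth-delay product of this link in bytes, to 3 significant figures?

Propagation delay = 8200000 / 200000000 = 0.041 s.
BDP = R × t_prop = 4800000000 × 0.041 = 196800000 bits.
In bytes: 196800000/8 = 24600000 bytes.

24600000 bytes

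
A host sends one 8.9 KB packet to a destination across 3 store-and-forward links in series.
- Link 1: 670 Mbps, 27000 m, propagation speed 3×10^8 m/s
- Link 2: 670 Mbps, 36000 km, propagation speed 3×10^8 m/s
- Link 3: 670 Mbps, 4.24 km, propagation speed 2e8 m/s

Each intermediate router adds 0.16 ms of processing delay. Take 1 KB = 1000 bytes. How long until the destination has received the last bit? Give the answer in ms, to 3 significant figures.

L = 71200 bits.
Transmission delay per hop = L/R = 71200/670000000 = 0.106269 ms; 3 hops → 0.318806 ms.
Propagation delays (d/s per hop): 0.09, 120, 0.0212 ms; sum = 120.111 ms.
Processing at 2 router(s): 2 × 0.16 ms = 0.32 ms.
End-to-end = 121 ms.

121 ms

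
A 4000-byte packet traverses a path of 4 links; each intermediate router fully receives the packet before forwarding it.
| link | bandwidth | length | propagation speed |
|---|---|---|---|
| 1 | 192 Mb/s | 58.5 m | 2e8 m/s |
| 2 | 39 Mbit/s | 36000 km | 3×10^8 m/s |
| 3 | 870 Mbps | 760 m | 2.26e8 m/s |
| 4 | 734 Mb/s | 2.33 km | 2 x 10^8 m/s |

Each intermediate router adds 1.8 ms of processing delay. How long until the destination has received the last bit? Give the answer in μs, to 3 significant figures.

126000 μs

L = 4000 × 8 = 32000 bits.
Transmission delays (L/R per hop): 166.667, 820.513, 36.7816, 43.5967 μs; sum = 1067.56 μs.
Propagation delays (d/s per hop): 0.2925, 120000, 3.36283, 11.65 μs; sum = 120015 μs.
Processing at 3 router(s): 3 × 1.8 ms = 5400 μs.
End-to-end = 126000 μs.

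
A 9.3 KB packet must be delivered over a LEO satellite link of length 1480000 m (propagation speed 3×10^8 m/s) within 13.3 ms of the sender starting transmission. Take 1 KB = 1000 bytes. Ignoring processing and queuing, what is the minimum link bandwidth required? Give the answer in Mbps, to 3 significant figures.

L = 74400 bits.
Propagation delay = 1480000 / 300000000 = 4.93333 ms.
Transmission budget = 13.3 − 4.93333 = 8.36667 ms.
R ≥ L / t_tx = 74400 bits / 0.00836667 s = 8.89 Mbps.

8.89 Mbps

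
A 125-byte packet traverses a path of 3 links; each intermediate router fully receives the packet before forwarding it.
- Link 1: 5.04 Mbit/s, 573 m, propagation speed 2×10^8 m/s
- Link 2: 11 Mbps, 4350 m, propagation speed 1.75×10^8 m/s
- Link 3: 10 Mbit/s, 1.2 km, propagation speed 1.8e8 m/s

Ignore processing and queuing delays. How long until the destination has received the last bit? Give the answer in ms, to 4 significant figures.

L = 125 × 8 = 1000 bits.
Transmission delays (L/R per hop): 0.198413, 0.0909091, 0.1 ms; sum = 0.389322 ms.
Propagation delays (d/s per hop): 0.002865, 0.0248571, 0.00666667 ms; sum = 0.0343888 ms.
End-to-end = 0.4237 ms.

0.4237 ms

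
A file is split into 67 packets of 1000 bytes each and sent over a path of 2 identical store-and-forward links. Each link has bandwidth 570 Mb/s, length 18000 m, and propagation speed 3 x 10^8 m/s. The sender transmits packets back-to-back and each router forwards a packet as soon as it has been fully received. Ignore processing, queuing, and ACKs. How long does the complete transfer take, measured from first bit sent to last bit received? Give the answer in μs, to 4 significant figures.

1074 μs

Per-hop transmission t_tx = L/R = 8000/570000000 = 14.0351 μs.
Per-hop propagation t_prop = 18000/300000000 = 60 μs.
Pipeline fill: first packet needs 2·t_tx to clear all hops; remaining 66 packets each add one t_tx.
Total = (2+67-1)·t_tx + 2·t_prop = 68·14.0351 + 2·60 = 1074 μs.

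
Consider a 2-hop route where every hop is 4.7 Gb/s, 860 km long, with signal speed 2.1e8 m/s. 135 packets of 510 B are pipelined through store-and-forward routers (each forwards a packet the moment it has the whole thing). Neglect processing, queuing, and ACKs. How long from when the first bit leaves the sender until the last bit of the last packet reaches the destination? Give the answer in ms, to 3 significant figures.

8.31 ms

Per-hop transmission t_tx = L/R = 4080/4700000000 = 0.000868085 ms.
Per-hop propagation t_prop = 860000/210000000 = 4.09524 ms.
Pipeline fill: first packet needs 2·t_tx to clear all hops; remaining 134 packets each add one t_tx.
Total = (2+135-1)·t_tx + 2·t_prop = 136·0.000868085 + 2·4.09524 = 8.31 ms.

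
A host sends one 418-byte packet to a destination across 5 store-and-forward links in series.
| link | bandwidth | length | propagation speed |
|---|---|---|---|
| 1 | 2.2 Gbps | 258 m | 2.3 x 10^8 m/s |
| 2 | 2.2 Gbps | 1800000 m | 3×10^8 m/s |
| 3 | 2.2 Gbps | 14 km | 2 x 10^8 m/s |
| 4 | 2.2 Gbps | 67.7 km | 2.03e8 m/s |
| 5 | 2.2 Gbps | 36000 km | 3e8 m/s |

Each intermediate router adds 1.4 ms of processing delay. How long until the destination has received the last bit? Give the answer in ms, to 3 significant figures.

L = 418 × 8 = 3344 bits.
Transmission delay per hop = L/R = 3344/2200000000 = 0.00152 ms; 5 hops → 0.0076 ms.
Propagation delays (d/s per hop): 0.00112174, 6, 0.07, 0.333498, 120 ms; sum = 126.405 ms.
Processing at 4 router(s): 4 × 1.4 ms = 5.6 ms.
End-to-end = 132 ms.

132 ms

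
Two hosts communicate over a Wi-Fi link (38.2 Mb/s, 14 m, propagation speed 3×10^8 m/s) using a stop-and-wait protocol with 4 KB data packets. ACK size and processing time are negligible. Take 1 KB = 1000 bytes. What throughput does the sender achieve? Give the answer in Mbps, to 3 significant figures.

38.2 Mbps

t_tx = L/R = 32000/38200000 = 0.000837696 s.
t_prop = 14/300000000 = 4.66667e-08 s; RTT = 9.33333e-08 s.
Cycle = t_tx + RTT = 0.00083779 s.
Throughput = L / cycle = 32000 / 0.00083779 = 38.2 Mbps.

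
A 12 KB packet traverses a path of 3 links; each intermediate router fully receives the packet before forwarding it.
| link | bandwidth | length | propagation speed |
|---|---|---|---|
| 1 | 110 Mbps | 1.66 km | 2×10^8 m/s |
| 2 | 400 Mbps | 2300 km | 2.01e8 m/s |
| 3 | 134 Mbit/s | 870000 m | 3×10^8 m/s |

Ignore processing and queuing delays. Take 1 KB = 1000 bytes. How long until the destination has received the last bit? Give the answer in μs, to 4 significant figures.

L = 96000 bits.
Transmission delays (L/R per hop): 872.727, 240, 716.418 μs; sum = 1829.15 μs.
Propagation delays (d/s per hop): 8.3, 11442.8, 2900 μs; sum = 14351.1 μs.
End-to-end = 16180 μs.

16180 μs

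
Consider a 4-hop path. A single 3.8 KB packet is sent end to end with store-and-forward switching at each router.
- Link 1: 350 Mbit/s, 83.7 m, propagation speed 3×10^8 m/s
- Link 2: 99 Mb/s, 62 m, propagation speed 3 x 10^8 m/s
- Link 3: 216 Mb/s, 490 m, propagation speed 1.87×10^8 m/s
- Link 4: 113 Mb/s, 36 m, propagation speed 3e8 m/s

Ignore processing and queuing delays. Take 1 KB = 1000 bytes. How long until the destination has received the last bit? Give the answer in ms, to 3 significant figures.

L = 30400 bits.
Transmission delays (L/R per hop): 0.0868571, 0.307071, 0.140741, 0.269027 ms; sum = 0.803695 ms.
Propagation delays (d/s per hop): 0.000279, 0.000206667, 0.00262032, 0.00012 ms; sum = 0.00322599 ms.
End-to-end = 0.807 ms.

0.807 ms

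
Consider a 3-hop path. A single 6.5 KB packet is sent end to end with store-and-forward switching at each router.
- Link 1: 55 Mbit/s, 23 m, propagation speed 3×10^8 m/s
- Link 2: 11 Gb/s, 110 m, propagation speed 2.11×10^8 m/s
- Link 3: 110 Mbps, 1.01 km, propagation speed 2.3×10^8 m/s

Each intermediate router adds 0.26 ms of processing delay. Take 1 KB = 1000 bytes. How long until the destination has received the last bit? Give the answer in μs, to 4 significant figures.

L = 52000 bits.
Transmission delays (L/R per hop): 945.455, 4.72727, 472.727 μs; sum = 1422.91 μs.
Propagation delays (d/s per hop): 0.0766667, 0.521327, 4.3913 μs; sum = 4.9893 μs.
Processing at 2 router(s): 2 × 0.26 ms = 520 μs.
End-to-end = 1948 μs.

1948 μs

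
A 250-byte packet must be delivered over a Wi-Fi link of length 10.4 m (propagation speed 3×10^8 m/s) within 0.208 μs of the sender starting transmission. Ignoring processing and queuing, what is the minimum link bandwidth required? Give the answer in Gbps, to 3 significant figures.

L = 2000 bits.
Propagation delay = 10.4 / 300000000 = 0.0346667 μs.
Transmission budget = 0.208 − 0.0346667 = 0.173333 μs.
R ≥ L / t_tx = 2000 bits / 1.73333e-07 s = 11.5 Gbps.

11.5 Gbps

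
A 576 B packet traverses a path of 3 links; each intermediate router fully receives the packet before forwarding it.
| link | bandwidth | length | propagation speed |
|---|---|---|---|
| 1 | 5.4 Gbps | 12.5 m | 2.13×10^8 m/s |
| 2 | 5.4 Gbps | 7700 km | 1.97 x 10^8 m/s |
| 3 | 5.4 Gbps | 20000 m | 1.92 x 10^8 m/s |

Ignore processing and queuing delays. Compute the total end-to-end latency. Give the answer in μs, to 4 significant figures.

L = 576 × 8 = 4608 bits.
Transmission delay per hop = L/R = 4608/5400000000 = 0.853333 μs; 3 hops → 2.56 μs.
Propagation delays (d/s per hop): 0.0586854, 39086.3, 104.167 μs; sum = 39190.5 μs.
End-to-end = 39190 μs.

39190 μs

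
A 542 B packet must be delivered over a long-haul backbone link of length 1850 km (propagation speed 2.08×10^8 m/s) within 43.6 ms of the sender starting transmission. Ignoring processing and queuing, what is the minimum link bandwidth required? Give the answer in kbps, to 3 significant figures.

L = 4336 bits.
Propagation delay = 1850000 / 208000000 = 8.89423 ms.
Transmission budget = 43.6 − 8.89423 = 34.7058 ms.
R ≥ L / t_tx = 4336 bits / 0.0347058 s = 125 kbps.

125 kbps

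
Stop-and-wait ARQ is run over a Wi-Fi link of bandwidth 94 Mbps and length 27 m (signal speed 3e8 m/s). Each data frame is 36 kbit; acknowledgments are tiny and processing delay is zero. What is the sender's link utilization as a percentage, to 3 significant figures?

t_tx = L/R = 36000/94000000 = 0.000382979 s.
t_prop = 27/300000000 = 9e-08 s; RTT = 1.8e-07 s.
Cycle = t_tx + RTT = 0.000383159 s.
Utilization = t_tx / cycle = 0.000382979/0.000383159 = 100 %.

100 %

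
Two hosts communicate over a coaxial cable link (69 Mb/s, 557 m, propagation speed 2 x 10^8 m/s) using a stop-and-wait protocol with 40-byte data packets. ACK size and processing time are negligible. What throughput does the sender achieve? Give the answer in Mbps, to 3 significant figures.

t_tx = L/R = 320/69000000 = 4.63768e-06 s.
t_prop = 557/200000000 = 2.785e-06 s; RTT = 5.57e-06 s.
Cycle = t_tx + RTT = 1.02077e-05 s.
Throughput = L / cycle = 320 / 1.02077e-05 = 31.3 Mbps.

31.3 Mbps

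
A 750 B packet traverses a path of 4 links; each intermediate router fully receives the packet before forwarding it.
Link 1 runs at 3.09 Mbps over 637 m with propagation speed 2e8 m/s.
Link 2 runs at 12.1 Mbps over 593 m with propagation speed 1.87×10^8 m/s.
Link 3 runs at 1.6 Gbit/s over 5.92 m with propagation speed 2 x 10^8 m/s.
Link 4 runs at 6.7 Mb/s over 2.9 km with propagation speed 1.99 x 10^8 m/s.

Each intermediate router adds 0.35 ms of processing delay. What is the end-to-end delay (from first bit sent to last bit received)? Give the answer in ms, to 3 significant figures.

L = 750 × 8 = 6000 bits.
Transmission delays (L/R per hop): 1.94175, 0.495868, 0.00375, 0.895522 ms; sum = 3.33689 ms.
Propagation delays (d/s per hop): 0.003185, 0.00317112, 2.96e-05, 0.0145729 ms; sum = 0.0209586 ms.
Processing at 3 router(s): 3 × 0.35 ms = 1.05 ms.
End-to-end = 4.41 ms.

4.41 ms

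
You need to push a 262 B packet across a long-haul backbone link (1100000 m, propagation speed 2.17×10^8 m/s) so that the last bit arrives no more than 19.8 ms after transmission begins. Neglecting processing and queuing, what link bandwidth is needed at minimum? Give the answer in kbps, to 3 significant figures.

L = 2096 bits.
Propagation delay = 1100000 / 217000000 = 5.06912 ms.
Transmission budget = 19.8 − 5.06912 = 14.7309 ms.
R ≥ L / t_tx = 2096 bits / 0.0147309 s = 142 kbps.

142 kbps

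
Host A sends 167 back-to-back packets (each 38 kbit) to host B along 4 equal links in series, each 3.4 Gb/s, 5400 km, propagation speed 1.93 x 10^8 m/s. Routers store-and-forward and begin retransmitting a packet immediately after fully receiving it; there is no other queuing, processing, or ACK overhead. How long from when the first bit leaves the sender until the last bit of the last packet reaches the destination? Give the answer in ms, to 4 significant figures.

Per-hop transmission t_tx = L/R = 38000/3400000000 = 0.0111765 ms.
Per-hop propagation t_prop = 5400000/193000000 = 27.9793 ms.
Pipeline fill: first packet needs 4·t_tx to clear all hops; remaining 166 packets each add one t_tx.
Total = (4+167-1)·t_tx + 4·t_prop = 170·0.0111765 + 4·27.9793 = 113.8 ms.

113.8 ms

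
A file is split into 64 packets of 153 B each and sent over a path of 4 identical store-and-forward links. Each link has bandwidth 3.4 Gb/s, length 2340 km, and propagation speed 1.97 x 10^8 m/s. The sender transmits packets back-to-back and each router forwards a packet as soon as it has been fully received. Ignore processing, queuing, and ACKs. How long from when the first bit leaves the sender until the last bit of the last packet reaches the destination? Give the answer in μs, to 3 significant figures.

Per-hop transmission t_tx = L/R = 1224/3400000000 = 0.36 μs.
Per-hop propagation t_prop = 2340000/197000000 = 11878.2 μs.
Pipeline fill: first packet needs 4·t_tx to clear all hops; remaining 63 packets each add one t_tx.
Total = (4+64-1)·t_tx + 4·t_prop = 67·0.36 + 4·11878.2 = 47500 μs.

47500 μs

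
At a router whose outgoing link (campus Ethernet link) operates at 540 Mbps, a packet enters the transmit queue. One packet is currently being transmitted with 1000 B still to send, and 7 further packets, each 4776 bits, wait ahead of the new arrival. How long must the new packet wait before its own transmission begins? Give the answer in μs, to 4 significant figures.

Each queued packet: L/R = 4776/540000000 = 8.84444 μs.
7 queued → 61.9111 μs.
Plus remaining 8000 bits of current packet: 14.8148 μs.
Queuing delay = 76.73 μs.

76.73 μs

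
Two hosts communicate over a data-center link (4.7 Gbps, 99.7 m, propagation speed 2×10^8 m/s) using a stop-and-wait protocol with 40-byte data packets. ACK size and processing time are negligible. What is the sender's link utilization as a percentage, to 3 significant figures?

6.39 %

t_tx = L/R = 320/4700000000 = 6.80851e-08 s.
t_prop = 99.7/200000000 = 4.985e-07 s; RTT = 9.97e-07 s.
Cycle = t_tx + RTT = 1.06509e-06 s.
Utilization = t_tx / cycle = 6.80851e-08/1.06509e-06 = 6.39 %.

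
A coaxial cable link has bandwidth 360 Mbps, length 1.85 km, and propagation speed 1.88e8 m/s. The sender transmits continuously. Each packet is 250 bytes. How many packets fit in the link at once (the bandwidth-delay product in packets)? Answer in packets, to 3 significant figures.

1.77 packets

Propagation delay = 1850 / 188000000 = 9.84043e-06 s.
BDP = R × t_prop = 360000000 × 9.84043e-06 = 3542.55 bits.
In packets of 2000 bits: 1.77 packets.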